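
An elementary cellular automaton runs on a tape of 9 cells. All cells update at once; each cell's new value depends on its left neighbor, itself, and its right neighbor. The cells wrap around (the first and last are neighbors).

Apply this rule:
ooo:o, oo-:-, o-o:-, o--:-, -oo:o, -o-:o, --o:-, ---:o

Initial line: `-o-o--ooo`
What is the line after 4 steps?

-o-o--o-o

-o-o--oo-
-o-o--o--
-o-o--o-o
-o-o--o-o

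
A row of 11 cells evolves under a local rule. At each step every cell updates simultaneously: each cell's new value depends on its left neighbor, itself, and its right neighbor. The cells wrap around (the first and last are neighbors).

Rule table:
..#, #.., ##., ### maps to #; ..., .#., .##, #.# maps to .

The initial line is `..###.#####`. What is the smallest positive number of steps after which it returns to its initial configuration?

22

step 1: ##.##..####
step 2: ##..###.###
step 3: ####.##..##
step 4: ####..###.#
step 5: ######.##..
step 6: .#####..###
step 7: ..######.##
step 8: ##.#####..#
step 9: ##..######.
step 10: .###.#####.
step 11: #.##..#####
step 12: #..###.####
step 13: ###.##..###
step 14: ###..###.##
step 15: #####.##..#
step 16: #####..###.
step 17: .######.##.
step 18: #.#####..##
step 19: #..######.#
step 20: ###.#####..
step 21: .##..######
step 22: ..###.#####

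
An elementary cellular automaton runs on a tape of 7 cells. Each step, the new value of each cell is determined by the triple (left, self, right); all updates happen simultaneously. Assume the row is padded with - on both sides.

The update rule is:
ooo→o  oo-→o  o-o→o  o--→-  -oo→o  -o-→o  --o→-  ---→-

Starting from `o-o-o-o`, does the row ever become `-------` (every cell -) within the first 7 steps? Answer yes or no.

no

ooooooo
ooooooo  (fixed point — unchanged through step 7)
step 7 is ooooooo, still not uniform -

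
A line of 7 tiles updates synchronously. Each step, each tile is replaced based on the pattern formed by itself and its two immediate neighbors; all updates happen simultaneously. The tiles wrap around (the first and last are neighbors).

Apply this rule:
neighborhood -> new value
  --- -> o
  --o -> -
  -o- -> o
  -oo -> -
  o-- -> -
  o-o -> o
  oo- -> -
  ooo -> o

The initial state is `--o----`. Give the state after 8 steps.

o-o-ooo
-ooo-oo
o-o-o--
ooooo--
-ooo---
--o--oo
--o----  (repeats step 0; period 7)
step 8: o-o-ooo

o-o-ooo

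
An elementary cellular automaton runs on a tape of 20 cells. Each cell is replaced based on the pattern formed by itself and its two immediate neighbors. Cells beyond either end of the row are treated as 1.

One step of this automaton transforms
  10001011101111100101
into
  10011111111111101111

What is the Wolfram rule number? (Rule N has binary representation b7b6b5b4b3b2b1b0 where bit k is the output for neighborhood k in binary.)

238

position 7: 111 → 1  (bit 7 = 1)
position 0: 110 → 1  (bit 6 = 1)
position 5: 101 → 1  (bit 5 = 1)
position 1: 100 → 0  (bit 4 = 0)
position 6: 011 → 1  (bit 3 = 1)
position 4: 010 → 1  (bit 2 = 1)
position 3: 001 → 1  (bit 1 = 1)
position 2: 000 → 0  (bit 0 = 0)
bits b7..b0 = 11101110 = 238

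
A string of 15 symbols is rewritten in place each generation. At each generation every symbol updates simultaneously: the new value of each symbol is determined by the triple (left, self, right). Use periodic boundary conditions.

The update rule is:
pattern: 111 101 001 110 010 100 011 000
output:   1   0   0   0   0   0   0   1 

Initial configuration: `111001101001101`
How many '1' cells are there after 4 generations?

7

generation 1: 110000000000000
generation 2: 000111111111110
generation 3: 110011111111100
generation 4: 000001111111000
count of 1: 7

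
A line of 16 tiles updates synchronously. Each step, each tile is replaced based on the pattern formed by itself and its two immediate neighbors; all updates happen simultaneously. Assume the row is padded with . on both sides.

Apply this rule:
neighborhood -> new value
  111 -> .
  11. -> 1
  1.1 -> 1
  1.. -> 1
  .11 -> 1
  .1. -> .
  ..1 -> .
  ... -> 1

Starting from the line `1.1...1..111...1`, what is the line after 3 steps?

.1.11..1.1.111..
..1111..1.11.111
1.1..11..11111.1

1.1..11..11111.1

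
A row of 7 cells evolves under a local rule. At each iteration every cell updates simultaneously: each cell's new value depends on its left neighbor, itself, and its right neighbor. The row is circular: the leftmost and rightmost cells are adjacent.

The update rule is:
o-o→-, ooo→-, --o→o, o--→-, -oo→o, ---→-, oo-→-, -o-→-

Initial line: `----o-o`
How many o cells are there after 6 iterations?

---o---
--o----
-o-----
o------
------o
-----o-
count of o: 1

1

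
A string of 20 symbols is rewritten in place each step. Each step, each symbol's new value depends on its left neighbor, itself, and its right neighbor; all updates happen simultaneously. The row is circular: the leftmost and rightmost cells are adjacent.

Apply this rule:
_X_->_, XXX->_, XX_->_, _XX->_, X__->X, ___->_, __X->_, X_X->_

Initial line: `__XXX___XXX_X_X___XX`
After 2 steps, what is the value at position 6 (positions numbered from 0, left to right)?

step 1: X____X_________X____
step 2: _X____X_________X___
position 6 holds X

X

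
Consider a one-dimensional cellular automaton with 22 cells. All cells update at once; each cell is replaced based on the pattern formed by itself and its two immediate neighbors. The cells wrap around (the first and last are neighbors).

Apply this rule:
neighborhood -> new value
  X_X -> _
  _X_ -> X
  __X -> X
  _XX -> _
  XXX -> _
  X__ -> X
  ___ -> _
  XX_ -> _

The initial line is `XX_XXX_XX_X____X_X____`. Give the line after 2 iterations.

iteration 1: __________XX__XX_XX__X
iteration 2: X________X__XX_____XXX

X________X__XX_____XXX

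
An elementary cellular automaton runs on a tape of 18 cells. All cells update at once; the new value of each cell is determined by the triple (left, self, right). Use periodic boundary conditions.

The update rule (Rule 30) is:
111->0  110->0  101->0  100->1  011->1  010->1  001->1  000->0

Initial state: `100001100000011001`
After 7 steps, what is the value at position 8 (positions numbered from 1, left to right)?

010011010000110111
011110011001100100
110001110111011110
101011000100010000
101010101110111001
001010101000100111
111010101101111100
position 8 holds 0

0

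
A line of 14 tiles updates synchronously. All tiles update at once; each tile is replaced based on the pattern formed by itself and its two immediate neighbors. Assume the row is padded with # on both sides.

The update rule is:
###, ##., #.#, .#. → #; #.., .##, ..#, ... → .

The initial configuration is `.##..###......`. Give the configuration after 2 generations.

###....#......

generation 1: #.#...##......
generation 2: ###....#......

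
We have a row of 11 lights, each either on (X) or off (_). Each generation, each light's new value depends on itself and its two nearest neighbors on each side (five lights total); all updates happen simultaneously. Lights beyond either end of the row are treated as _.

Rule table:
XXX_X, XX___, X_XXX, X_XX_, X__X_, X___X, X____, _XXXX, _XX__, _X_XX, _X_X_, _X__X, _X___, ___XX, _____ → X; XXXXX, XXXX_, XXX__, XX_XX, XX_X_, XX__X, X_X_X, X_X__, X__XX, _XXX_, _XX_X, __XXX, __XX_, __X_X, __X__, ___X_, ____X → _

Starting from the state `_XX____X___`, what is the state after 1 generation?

X_XXX___XXX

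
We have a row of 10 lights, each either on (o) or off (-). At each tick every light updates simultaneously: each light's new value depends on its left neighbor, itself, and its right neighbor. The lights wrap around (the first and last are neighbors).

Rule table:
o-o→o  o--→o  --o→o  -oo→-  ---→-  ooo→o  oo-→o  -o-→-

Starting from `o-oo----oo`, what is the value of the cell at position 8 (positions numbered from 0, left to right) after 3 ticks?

oo-oo--o-o
ooo-ooo-o-
-ooo-ooo-o
position 8 holds -

-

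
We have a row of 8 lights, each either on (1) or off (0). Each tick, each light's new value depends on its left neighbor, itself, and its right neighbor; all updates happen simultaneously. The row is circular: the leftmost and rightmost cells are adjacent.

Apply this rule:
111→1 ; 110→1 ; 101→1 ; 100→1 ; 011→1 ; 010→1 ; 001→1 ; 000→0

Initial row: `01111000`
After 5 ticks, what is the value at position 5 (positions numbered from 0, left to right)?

1

11111100
11111111
11111111  (fixed point — unchanged through tick 5)
position 5 holds 1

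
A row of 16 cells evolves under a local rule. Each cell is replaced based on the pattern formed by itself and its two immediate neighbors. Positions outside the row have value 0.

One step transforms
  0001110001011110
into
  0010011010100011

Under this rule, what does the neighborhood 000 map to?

At position 0 the neighborhood is 000; the next row has 0 there.

0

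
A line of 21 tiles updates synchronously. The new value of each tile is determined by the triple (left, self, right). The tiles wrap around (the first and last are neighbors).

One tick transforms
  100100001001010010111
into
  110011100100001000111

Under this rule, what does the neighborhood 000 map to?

At position 5 the neighborhood is 000; the next row has 1 there.

1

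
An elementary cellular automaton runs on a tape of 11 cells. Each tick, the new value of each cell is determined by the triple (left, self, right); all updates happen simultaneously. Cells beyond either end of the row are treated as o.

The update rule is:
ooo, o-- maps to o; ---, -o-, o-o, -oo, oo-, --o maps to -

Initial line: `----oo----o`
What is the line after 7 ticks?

tick 1: o-----o----
tick 2: -o-----o---
tick 3: --o-----o--
tick 4: o--o-----o-
tick 5: -o--o------
tick 6: --o--o-----
tick 7: o--o--o----

o--o--o----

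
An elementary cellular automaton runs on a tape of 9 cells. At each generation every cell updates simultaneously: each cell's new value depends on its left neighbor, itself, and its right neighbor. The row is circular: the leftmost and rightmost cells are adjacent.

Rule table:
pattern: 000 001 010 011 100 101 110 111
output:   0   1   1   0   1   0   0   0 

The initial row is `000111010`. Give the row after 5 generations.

111110001

generation 1: 001000011
generation 2: 111100100
generation 3: 000011111
generation 4: 100100000
generation 5: 111110001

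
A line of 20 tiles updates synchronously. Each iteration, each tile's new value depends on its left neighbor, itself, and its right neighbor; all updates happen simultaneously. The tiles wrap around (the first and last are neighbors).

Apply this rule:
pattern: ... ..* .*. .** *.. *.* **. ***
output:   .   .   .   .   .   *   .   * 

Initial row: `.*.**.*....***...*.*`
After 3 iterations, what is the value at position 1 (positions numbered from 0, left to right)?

*.*..*......*.....*.
.*.................*
*...................
position 1 holds .

.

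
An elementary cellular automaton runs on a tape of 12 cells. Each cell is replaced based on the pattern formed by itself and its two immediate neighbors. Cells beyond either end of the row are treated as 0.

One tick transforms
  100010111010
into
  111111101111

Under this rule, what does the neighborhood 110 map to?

1

At position 8 the neighborhood is 110; the next row has 1 there.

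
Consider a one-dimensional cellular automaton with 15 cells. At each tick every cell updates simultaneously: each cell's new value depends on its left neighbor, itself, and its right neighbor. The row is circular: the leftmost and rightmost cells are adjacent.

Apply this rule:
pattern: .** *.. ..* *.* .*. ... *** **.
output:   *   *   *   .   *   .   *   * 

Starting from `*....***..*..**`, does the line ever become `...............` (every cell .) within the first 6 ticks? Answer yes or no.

**..***********
***************
***************  (fixed point — unchanged through tick 6)
tick 6 is ***************, still not uniform .

no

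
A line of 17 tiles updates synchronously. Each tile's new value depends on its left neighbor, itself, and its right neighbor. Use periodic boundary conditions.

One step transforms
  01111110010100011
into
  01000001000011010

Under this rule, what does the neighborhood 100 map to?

At position 7 the neighborhood is 100; the next row has 1 there.

1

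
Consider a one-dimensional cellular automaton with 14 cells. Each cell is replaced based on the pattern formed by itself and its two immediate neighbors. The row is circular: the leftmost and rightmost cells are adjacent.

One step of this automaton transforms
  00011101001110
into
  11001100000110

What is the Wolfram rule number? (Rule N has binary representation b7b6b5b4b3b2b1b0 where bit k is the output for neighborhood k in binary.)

position 4: 111 → 1  (bit 7 = 1)
position 5: 110 → 1  (bit 6 = 1)
position 6: 101 → 0  (bit 5 = 0)
position 8: 100 → 0  (bit 4 = 0)
position 3: 011 → 0  (bit 3 = 0)
position 7: 010 → 0  (bit 2 = 0)
position 2: 001 → 0  (bit 1 = 0)
position 0: 000 → 1  (bit 0 = 1)
bits b7..b0 = 11000001 = 193

193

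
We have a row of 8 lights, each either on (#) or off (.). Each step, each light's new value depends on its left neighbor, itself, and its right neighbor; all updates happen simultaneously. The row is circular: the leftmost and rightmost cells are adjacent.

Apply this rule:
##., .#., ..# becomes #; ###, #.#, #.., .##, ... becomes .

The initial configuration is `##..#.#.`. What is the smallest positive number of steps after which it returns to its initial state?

2

step 1: .#.##.#.
step 2: ##..#.#.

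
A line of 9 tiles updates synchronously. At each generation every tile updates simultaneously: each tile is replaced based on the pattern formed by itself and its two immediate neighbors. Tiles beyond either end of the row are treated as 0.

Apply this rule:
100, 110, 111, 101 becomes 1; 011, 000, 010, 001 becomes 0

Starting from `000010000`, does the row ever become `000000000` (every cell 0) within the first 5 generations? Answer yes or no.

yes

000001000
000000100
000000010
000000001
000000000
all cells are 0 at generation 5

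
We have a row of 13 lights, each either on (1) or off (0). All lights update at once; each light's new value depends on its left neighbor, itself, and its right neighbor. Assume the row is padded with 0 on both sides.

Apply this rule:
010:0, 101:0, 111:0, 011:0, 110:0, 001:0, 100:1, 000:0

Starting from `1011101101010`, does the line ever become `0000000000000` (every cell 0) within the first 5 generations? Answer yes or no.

generation 1: 0000000000001
generation 2: 0000000000000
all cells are 0 at generation 2

yes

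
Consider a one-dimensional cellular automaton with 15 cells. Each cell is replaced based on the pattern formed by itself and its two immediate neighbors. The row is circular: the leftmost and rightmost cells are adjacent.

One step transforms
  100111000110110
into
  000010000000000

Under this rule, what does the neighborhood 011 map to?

0

At position 3 the neighborhood is 011; the next row has 0 there.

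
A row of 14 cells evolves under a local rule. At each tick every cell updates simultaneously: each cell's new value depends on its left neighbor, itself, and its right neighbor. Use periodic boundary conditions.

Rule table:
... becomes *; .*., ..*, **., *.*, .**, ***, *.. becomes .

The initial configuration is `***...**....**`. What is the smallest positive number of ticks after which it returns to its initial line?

2

....*....**...
***...**....**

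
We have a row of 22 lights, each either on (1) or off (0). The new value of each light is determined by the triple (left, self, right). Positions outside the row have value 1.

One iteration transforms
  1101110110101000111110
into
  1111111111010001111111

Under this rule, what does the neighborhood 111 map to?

At position 0 the neighborhood is 111; the next row has 1 there.

1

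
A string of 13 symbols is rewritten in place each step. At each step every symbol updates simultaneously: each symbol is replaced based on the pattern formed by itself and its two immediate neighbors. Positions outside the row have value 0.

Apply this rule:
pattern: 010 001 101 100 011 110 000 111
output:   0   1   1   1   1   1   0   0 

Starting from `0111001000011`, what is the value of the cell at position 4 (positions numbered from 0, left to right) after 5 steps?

1

1101110100111
1111011011101
1001111110110
0111000011111
1101100110001
position 4 holds 1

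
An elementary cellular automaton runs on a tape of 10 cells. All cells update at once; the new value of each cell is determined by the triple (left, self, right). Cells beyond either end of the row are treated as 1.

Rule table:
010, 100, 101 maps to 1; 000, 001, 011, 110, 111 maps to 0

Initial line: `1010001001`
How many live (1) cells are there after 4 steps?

0111001100
1000100010
0100110011
1110001000
count of 1: 4

4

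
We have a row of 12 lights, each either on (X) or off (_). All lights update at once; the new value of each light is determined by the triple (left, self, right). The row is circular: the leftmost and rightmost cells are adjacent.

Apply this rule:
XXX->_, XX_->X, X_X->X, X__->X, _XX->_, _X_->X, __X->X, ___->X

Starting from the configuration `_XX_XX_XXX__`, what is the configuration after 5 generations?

X_XX_XX__XXX
XX_XX_XXX___
_XX_XX__XXXX
X_XX_XXX___X
XX_XX__XXXX_

XX_XX__XXXX_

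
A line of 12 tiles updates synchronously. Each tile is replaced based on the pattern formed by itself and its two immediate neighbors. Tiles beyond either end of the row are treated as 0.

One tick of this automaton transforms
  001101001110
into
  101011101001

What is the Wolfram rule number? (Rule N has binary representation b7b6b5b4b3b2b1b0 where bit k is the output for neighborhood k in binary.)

61

position 9: 111 → 0  (bit 7 = 0)
position 3: 110 → 0  (bit 6 = 0)
position 4: 101 → 1  (bit 5 = 1)
position 6: 100 → 1  (bit 4 = 1)
position 2: 011 → 1  (bit 3 = 1)
position 5: 010 → 1  (bit 2 = 1)
position 1: 001 → 0  (bit 1 = 0)
position 0: 000 → 1  (bit 0 = 1)
bits b7..b0 = 00111101 = 61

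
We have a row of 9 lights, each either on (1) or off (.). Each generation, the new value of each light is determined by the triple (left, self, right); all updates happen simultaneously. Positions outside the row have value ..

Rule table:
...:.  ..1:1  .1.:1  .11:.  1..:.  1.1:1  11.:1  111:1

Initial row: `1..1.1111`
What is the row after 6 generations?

.11.11.11

1.111.111
11.111.11
.11.111.1
1.11.1111
11.11.111
.11.11.11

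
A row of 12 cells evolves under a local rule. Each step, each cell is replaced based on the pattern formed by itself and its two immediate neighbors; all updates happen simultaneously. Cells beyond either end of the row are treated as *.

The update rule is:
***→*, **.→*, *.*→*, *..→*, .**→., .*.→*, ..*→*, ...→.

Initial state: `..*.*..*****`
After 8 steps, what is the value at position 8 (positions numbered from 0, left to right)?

*

*******.****
********.***
*********.**
**********.*
***********.
************
************  (fixed point — unchanged through step 8)
position 8 holds *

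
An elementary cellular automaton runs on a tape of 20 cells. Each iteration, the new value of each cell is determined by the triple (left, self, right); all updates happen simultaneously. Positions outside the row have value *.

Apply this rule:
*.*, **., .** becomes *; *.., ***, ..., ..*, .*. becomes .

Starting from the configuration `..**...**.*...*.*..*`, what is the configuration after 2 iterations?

iteration 1: ..**...***.....*...*
iteration 2: ..**...*.*.........*

..**...*.*.........*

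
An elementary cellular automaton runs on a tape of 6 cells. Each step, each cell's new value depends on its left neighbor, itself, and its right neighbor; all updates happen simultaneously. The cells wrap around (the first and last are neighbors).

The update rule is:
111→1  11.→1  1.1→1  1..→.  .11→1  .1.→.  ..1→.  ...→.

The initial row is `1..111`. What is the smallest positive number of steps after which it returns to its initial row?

step 1: 1..111

1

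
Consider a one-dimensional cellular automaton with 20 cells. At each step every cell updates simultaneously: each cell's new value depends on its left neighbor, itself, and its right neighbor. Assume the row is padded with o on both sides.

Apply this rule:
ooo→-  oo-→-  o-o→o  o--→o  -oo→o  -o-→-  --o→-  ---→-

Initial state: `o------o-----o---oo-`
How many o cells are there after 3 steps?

-o------o-----o--o-o
o-o------o-----o--oo
-o-o------o-----o-o-
count of o: 5

5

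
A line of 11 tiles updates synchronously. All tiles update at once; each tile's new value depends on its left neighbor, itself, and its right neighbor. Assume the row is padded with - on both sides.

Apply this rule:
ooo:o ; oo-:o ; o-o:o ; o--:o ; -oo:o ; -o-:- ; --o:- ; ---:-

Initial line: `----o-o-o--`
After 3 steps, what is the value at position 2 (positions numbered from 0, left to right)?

-----o-o-o-
------o-o-o
-------o-o-
position 2 holds -

-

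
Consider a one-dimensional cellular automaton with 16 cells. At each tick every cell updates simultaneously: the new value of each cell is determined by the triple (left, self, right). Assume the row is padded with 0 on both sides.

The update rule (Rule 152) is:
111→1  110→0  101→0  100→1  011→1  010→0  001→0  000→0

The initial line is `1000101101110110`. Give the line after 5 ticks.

0000010000000010

0100001001100101
0010000101010000
0001000000001000
0000100000000100
0000010000000010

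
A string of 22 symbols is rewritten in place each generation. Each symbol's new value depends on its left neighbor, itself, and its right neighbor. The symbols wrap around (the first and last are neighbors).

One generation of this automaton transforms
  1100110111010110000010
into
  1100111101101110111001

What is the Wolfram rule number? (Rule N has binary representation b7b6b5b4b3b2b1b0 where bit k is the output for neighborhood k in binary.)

105

position 8: 111 → 0  (bit 7 = 0)
position 1: 110 → 1  (bit 6 = 1)
position 6: 101 → 1  (bit 5 = 1)
position 2: 100 → 0  (bit 4 = 0)
position 0: 011 → 1  (bit 3 = 1)
position 11: 010 → 0  (bit 2 = 0)
position 3: 001 → 0  (bit 1 = 0)
position 16: 000 → 1  (bit 0 = 1)
bits b7..b0 = 01101001 = 105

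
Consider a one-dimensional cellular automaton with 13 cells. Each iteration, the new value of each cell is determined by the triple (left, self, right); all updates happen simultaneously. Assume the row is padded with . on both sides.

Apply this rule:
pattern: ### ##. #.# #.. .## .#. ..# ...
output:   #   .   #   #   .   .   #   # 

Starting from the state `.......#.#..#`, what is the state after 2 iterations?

#######.#.##.
.#####.#.#..#

.#####.#.#..#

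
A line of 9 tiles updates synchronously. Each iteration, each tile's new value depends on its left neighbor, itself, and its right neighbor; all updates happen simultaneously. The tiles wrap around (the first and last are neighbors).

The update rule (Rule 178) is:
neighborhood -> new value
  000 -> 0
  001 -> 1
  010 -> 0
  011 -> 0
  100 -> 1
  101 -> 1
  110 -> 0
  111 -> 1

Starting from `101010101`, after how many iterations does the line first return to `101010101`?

2

iteration 1: 010101010
iteration 2: 101010101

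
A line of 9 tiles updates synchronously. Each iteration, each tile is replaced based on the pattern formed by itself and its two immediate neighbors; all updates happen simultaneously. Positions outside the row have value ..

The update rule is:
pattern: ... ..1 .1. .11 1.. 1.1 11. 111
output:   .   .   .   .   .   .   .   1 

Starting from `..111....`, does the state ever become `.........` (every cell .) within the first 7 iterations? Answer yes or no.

yes

...1.....
.........
all cells are . at iteration 2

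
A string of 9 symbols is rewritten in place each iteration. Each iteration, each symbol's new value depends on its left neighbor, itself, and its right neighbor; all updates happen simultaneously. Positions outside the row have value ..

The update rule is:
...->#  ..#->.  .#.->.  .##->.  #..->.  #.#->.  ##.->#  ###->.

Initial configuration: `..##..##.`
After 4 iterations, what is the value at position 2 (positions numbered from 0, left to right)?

.

#..#...#.
.....#...
####...##
...#.#..#
position 2 holds .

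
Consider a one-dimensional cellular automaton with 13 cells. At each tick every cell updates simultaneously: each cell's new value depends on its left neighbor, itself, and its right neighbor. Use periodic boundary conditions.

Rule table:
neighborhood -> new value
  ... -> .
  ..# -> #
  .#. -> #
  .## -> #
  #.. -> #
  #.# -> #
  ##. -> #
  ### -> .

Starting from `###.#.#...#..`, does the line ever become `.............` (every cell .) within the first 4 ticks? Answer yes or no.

no

tick 1: #.######.####
tick 2: ###....###...
tick 3: #.##..##.##.#
tick 4: #############
tick 4 is #############, still not uniform .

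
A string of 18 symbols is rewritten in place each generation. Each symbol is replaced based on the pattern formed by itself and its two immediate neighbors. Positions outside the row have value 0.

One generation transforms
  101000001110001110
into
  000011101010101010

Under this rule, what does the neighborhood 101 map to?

At position 1 the neighborhood is 101; the next row has 0 there.

0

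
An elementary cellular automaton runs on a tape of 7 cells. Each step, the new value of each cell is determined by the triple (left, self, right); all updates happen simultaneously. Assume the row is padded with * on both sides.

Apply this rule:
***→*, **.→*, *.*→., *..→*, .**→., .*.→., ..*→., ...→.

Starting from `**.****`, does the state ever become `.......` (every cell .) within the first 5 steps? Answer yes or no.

no

**..***
***..**
****..*
*****..
******.
step 5 is ******., still not uniform .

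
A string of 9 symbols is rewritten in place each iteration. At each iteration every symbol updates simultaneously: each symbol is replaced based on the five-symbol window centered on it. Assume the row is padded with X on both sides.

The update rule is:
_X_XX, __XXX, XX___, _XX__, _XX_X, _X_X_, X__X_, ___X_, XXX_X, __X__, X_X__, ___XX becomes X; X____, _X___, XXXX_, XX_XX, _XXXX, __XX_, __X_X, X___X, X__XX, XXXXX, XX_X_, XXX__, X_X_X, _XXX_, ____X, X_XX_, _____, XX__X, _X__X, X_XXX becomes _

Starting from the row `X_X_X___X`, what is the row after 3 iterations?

X__XX_X_X

X__XX__XX
____X__X_
X__XX_X_X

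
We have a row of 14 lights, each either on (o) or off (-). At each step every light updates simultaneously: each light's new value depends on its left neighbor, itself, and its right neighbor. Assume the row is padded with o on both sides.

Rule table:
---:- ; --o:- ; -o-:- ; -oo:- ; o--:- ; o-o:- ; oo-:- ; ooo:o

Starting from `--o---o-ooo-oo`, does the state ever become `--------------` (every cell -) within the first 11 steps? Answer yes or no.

---------o---o
--------------
all cells are - at step 2

yes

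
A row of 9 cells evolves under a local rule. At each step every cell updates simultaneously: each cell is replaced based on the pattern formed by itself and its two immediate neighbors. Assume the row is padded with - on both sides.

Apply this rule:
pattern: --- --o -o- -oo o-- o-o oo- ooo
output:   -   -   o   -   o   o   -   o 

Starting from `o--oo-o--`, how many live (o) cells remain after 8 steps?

oo---ooo-
--o---o-o
--oo--ooo
----o--o-
----oo-oo
------o--
------oo-
--------o
count of o: 1

1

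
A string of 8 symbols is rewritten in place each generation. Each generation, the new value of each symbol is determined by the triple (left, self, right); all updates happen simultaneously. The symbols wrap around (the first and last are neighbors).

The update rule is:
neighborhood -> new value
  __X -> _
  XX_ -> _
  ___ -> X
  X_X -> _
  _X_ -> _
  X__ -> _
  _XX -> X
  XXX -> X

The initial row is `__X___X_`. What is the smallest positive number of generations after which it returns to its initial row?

2

X___X___
__X___X_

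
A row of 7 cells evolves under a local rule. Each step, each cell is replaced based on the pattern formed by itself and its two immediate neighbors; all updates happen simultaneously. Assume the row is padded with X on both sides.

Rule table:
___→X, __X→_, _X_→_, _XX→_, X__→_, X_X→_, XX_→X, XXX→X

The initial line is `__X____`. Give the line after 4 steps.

____XX_

____XX_
_XX__X_
__X____  (repeats step 0; period 3)
step 4: ____XX_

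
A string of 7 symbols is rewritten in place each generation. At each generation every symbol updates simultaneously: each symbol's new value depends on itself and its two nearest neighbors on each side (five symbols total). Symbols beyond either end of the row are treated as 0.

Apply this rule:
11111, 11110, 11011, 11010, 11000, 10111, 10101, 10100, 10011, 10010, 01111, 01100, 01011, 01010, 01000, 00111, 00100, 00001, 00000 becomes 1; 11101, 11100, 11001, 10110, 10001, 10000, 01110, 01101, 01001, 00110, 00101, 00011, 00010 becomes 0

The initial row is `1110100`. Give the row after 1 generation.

1001110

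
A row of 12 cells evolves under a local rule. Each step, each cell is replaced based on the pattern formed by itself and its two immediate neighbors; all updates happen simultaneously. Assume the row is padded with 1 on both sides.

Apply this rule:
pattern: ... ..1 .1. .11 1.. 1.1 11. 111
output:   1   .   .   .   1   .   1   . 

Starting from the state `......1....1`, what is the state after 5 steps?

step 1: 11111..111..
step 2: ....11...11.
step 3: 111..111..1.
step 4: ..11...11...
step 5: 1..111..111.

1..111..111.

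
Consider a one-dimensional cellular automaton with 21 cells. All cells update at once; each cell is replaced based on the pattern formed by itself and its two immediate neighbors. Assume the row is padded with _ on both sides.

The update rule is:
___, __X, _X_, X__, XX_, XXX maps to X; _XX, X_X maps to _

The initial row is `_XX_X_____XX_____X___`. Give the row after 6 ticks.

_XX__XX__XXXXX__XXXXX

tick 1: X_X_XXXXXX_XXXXXXXXXX
tick 2: X_X__XXXXX__XXXXXXXXX
tick 3: X_XXX_XXXXXX_XXXXXXXX
tick 4: X__XX__XXXXX__XXXXXXX
tick 5: XXX_XXX_XXXXXX_XXXXXX
tick 6: _XX__XX__XXXXX__XXXXX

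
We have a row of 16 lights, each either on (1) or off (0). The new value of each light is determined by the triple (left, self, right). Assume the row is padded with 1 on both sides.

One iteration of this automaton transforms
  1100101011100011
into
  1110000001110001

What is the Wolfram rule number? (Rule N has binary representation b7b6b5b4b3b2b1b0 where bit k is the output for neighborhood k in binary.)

208

position 0: 111 → 1  (bit 7 = 1)
position 1: 110 → 1  (bit 6 = 1)
position 5: 101 → 0  (bit 5 = 0)
position 2: 100 → 1  (bit 4 = 1)
position 8: 011 → 0  (bit 3 = 0)
position 4: 010 → 0  (bit 2 = 0)
position 3: 001 → 0  (bit 1 = 0)
position 12: 000 → 0  (bit 0 = 0)
bits b7..b0 = 11010000 = 208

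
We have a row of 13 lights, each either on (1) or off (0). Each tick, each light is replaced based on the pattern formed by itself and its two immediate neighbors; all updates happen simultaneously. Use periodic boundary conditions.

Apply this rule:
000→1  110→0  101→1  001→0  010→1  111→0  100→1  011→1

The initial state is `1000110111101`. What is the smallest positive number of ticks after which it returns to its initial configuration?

39

tick 1: 0110101100011
tick 2: 1101111011010
tick 3: 1011000110111
tick 4: 0110110101100
tick 5: 0101101111011
tick 6: 1111011000110
tick 7: 1000110110101
tick 8: 0110101101111
tick 9: 1101111011000
tick 10: 1011000110110
tick 11: 1110110101101
tick 12: 0001101111011
tick 13: 1101011000110
tick 14: 1011110110101
tick 15: 0110001101111
tick 16: 1101101011000
tick 17: 1011011110110
tick 18: 1110110001101
tick 19: 0001101101011
tick 20: 1101011011110
tick 21: 1011110110001
tick 22: 0110001101101
tick 23: 1101101011011
tick 24: 0011011110110
tick 25: 1010110001101
tick 26: 0111101101011
tick 27: 1100011011110
tick 28: 1011010110001
tick 29: 0110111101101
tick 30: 1101100011011
tick 31: 0011011010110
tick 32: 1010110111101
tick 33: 0111101100011
tick 34: 1100011011010
tick 35: 1011010110111
tick 36: 0110111101100
tick 37: 0101100011011
tick 38: 1111011010110
tick 39: 1000110111101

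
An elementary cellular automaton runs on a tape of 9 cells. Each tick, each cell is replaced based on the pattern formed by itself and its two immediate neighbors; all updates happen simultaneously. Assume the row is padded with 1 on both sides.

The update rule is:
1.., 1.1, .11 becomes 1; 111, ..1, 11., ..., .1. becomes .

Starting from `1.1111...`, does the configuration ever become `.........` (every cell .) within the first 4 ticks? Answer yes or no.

.11...1..
11.1...1.
..1.1...1
1..1.1..1
tick 4 is 1..1.1..1, still not uniform .

no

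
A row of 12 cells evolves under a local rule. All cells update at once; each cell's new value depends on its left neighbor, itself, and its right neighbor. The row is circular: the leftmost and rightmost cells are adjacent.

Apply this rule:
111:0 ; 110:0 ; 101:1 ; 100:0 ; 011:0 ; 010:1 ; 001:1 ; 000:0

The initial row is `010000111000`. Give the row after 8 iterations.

000001000011

110001000000
000011000001
000100000011
001100000100
010000001100
110000010000
000000110001
000001000011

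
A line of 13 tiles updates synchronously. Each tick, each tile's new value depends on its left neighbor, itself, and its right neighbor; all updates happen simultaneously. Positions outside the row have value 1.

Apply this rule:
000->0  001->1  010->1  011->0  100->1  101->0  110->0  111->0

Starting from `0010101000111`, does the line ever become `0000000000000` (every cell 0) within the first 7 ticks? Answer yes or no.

tick 1: 1110101101000
tick 2: 0000100001101
tick 3: 1001110010000
tick 4: 0110001111001
tick 5: 0001010000110
tick 6: 1011011001000
tick 7: 0000000111101
tick 7 is 0000000111101, still not uniform 0

no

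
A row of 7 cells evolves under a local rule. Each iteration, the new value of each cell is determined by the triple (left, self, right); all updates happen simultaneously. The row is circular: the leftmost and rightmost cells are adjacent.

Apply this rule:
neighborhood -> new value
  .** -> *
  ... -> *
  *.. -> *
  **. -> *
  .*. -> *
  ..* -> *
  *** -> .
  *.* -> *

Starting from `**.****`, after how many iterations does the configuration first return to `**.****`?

2

iteration 1: .***...
iteration 2: **.****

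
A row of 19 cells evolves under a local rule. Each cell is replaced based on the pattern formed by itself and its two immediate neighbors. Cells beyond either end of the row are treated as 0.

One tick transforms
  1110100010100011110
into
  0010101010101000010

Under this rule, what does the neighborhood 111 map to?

0

At position 1 the neighborhood is 111; the next row has 0 there.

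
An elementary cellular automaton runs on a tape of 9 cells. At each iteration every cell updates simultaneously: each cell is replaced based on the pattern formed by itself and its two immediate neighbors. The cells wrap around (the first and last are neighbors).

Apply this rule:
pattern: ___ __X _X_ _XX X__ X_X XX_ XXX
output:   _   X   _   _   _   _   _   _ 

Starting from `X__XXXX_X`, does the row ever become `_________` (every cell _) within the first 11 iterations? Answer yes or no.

iteration 1: __X______
iteration 2: _X_______
iteration 3: X________
iteration 4: ________X
iteration 5: _______X_
iteration 6: ______X__
iteration 7: _____X___
iteration 8: ____X____
iteration 9: ___X_____
iteration 10: __X______  (repeats iteration 1; period 9)
iteration 11: _X_______
iteration 11 is _X_______, still not uniform _

no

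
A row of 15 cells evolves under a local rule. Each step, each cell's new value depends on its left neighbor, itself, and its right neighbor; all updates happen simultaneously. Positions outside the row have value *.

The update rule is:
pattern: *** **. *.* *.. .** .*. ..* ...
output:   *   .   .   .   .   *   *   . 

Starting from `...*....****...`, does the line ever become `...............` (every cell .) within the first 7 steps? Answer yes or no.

no

..**...*.**...*
.*....**.....*.
.*...*......**.
.*..**.....*...
.*.*......**..*
.*.*.....*...*.
.*.*....**..**.
step 7 is .*.*....**..**., still not uniform .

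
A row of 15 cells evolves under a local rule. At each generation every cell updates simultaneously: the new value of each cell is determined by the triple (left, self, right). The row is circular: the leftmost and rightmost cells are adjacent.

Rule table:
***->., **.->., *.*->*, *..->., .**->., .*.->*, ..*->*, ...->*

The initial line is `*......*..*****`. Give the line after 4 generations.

***......**.***

..******.*.....
**......**.****
...*****..*....
***......**.***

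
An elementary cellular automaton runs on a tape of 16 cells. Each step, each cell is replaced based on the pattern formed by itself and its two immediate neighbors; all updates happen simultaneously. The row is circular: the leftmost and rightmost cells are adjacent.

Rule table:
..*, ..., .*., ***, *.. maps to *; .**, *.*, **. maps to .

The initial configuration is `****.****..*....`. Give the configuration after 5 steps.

step 1: .**...**.*******
step 2: ...***....*****.
step 3: ***.*.****.***.*
step 4: **..*..**...*...
step 5: ..*****..*******

..*****..*******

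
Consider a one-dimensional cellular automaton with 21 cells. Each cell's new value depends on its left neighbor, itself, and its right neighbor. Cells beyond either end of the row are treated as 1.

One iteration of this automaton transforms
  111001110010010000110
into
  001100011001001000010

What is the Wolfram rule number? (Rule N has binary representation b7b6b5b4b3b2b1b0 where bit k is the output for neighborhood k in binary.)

80

position 0: 111 → 0  (bit 7 = 0)
position 2: 110 → 1  (bit 6 = 1)
position 20: 101 → 0  (bit 5 = 0)
position 3: 100 → 1  (bit 4 = 1)
position 5: 011 → 0  (bit 3 = 0)
position 10: 010 → 0  (bit 2 = 0)
position 4: 001 → 0  (bit 1 = 0)
position 15: 000 → 0  (bit 0 = 0)
bits b7..b0 = 01010000 = 80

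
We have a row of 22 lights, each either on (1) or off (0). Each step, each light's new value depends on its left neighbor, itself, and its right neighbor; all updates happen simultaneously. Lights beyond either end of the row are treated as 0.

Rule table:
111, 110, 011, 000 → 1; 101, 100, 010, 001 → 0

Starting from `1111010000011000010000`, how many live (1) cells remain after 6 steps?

step 1: 1111000111011011000111
step 2: 1111010111011011010111
step 3: 1111000111011011000111  (repeats step 1; period 2)
step 6: 1111010111011011010111
count of 1: 16

16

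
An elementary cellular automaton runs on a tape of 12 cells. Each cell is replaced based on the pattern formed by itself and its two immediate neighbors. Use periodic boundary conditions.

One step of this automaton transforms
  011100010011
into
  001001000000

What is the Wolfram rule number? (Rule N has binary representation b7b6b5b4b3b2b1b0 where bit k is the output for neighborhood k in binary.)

129

position 2: 111 → 1  (bit 7 = 1)
position 3: 110 → 0  (bit 6 = 0)
position 0: 101 → 0  (bit 5 = 0)
position 4: 100 → 0  (bit 4 = 0)
position 1: 011 → 0  (bit 3 = 0)
position 7: 010 → 0  (bit 2 = 0)
position 6: 001 → 0  (bit 1 = 0)
position 5: 000 → 1  (bit 0 = 1)
bits b7..b0 = 10000001 = 129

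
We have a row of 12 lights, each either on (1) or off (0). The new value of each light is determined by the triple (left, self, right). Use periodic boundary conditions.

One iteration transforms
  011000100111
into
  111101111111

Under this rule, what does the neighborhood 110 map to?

1

At position 2 the neighborhood is 110; the next row has 1 there.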